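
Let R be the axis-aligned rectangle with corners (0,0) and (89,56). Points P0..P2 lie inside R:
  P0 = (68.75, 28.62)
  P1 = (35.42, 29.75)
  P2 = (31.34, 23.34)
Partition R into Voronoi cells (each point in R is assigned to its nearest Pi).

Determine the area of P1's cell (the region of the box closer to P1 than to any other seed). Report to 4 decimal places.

1. box [0,89]×[0,56]: [(0, 0) (89, 0) (89, 56) (0, 56)]
2. ⊥bis P1·P0 via (52.085,29.185): [(0, 0) (51.0955, 0) (52.9941, 56) (0, 56)]  |A|=2914.5102
3. ⊥bis P1·P2 via (33.38,26.545): [(0, 47.7916) (51.6023, 14.9464) (52.9941, 56) (0, 56)]  |A|=1299.5862
4. canonical 4-gon: [(0, 47.7916) (51.6023, 14.9464) (52.9941, 56) (0, 56)]
5. shoelace: 1299.5862

Area of P1's cell: 1299.5862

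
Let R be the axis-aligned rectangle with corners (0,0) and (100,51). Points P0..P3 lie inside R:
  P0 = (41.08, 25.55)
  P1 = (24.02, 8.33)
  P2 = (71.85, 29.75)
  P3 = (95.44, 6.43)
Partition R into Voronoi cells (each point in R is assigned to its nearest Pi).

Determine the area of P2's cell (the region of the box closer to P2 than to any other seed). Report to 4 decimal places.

Area of P2's cell: 1612.4134

1. box [0,100]×[0,51]: [(0, 0) (100, 0) (100, 51) (0, 51)]
2. ⊥bis P2·P0 via (56.465,27.65): [(60.2391, 0) (100, 0) (100, 51) (53.2778, 51)]  |A|=2205.3181
3. ⊥bis P2·P1 via (47.935,19.04): [(60.2391, 0) (100, 0) (100, 51) (53.2778, 51)]  |A|=2205.3181
4. ⊥bis P2·P3 via (83.645,18.09): [(60.2391, 0) (65.762, 0) (100, 34.6344) (100, 51) (53.2778, 51)]  |A|=1612.4134
5. canonical 5-gon: [(60.2391, 0) (65.762, 0) (100, 34.6344) (100, 51) (53.2778, 51)]
6. shoelace: 1612.4134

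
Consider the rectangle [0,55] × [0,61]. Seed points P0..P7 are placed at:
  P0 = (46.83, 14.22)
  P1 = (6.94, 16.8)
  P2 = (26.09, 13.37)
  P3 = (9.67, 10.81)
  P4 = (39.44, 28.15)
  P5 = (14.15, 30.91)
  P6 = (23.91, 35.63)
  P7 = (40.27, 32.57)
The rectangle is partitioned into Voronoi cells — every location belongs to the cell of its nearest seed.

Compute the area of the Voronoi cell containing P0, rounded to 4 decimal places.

1. box [0,55]×[0,61]: [(0, 0) (55, 0) (55, 61) (0, 61)]
2. ⊥bis P0·P1 via (26.885,15.51): [(25.8818, 0) (55, 0) (55, 61) (29.8272, 61)]  |A|=1655.8742
3. ⊥bis P0·P2 via (36.46,13.795): [(37.0254, 0) (55, 0) (55, 61) (34.5254, 61)]  |A|=1172.7025
4. ⊥bis P0·P3 via (28.25,12.515): [(37.0254, 0) (55, 0) (55, 61) (34.5254, 61)]  |A|=1172.7025
5. ⊥bis P0·P4 via (43.135,21.185): [(36.3056, 17.5619) (37.0254, 0) (55, 0) (55, 27.4795)]  |A|=414.6909
6. ⊥bis P0·P5 via (30.49,22.565): [(36.3056, 17.5619) (37.0254, 0) (55, 0) (55, 27.4795)]  |A|=414.6909
7. ⊥bis P0·P6 via (35.37,24.925): [(36.3056, 17.5619) (37.0254, 0) (55, 0) (55, 27.4795)]  |A|=414.6909
8. ⊥bis P0·P7 via (43.55,23.395): [(36.3056, 17.5619) (37.0254, 0) (55, 0) (55, 27.4795)]  |A|=414.6909
9. canonical 4-gon: [(36.3056, 17.5619) (37.0254, 0) (55, 0) (55, 27.4795)]
10. shoelace: 414.6909

Area of P0's cell: 414.6909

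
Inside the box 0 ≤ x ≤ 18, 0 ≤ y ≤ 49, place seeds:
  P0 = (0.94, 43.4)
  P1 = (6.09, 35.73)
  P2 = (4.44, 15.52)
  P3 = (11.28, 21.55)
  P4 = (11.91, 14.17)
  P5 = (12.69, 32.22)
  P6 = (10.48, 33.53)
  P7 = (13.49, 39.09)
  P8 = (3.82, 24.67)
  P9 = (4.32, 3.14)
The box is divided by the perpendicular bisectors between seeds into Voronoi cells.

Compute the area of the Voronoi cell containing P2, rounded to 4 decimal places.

Area of P2's cell: 84.0123

1. box [0,18]×[0,49]: [(0, 0) (18, 0) (18, 49) (0, 49)]
2. ⊥bis P2·P0 via (2.69,29.46): [(0, 29.1223) (0, 0) (18, 0) (18, 31.382)]  |A|=544.5386
3. ⊥bis P2·P1 via (5.265,25.625): [(0, 26.0548) (0, 0) (18, 0) (18, 24.5853)]  |A|=455.7612
4. ⊥bis P2·P3 via (7.86,18.535): [(1.3261, 25.9466) (0, 26.0548) (0, 0) (18, 0) (18, 7.0329)]  |A|=309.428
5. ⊥bis P2·P4 via (8.175,14.845): [(8.6748, 17.6107) (1.3261, 25.9466) (0, 26.0548) (0, 0) (5.4922, 0)]  |A|=166.5005
6. ⊥bis P2·P5 via (8.565,23.87): [(8.6748, 17.6107) (1.3261, 25.9466) (0, 26.0548) (0, 0) (5.4922, 0)]  |A|=166.5005
7. ⊥bis P2·P6 via (7.46,24.525): [(8.6748, 17.6107) (1.3261, 25.9466) (0, 26.0548) (0, 0) (5.4922, 0)]  |A|=166.5005
8. ⊥bis P2·P7 via (8.965,27.305): [(8.6748, 17.6107) (1.3261, 25.9466) (0, 26.0548) (0, 0) (5.4922, 0)]  |A|=166.5005
9. ⊥bis P2·P8 via (4.13,20.095): [(8.6748, 17.6107) (6.352, 20.2456) (0, 19.8152) (0, 0) (5.4922, 0)]  |A|=143.1752
10. ⊥bis P2·P9 via (4.38,9.33): [(7.1734, 9.3029) (8.6748, 17.6107) (6.352, 20.2456) (0, 19.8152) (0, 9.3725)]  |A|=84.0123
11. canonical 5-gon: [(7.1734, 9.3029) (8.6748, 17.6107) (6.352, 20.2456) (0, 19.8152) (0, 9.3725)]
12. shoelace: 84.0123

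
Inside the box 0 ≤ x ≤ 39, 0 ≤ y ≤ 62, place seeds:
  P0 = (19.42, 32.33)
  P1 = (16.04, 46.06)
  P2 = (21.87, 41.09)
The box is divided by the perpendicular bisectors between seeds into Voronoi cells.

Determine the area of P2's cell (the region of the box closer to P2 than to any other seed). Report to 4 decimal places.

Area of P2's cell: 423.0142

1. box [0,39]×[0,62]: [(0, 0) (39, 0) (39, 62) (0, 62)]
2. ⊥bis P2·P0 via (20.645,36.71): [(0, 42.484) (39, 31.5765) (39, 62) (0, 62)]  |A|=973.8209
3. ⊥bis P2·P1 via (18.955,43.575): [(14.5547, 38.4133) (39, 31.5765) (39, 62) (34.6621, 62)]  |A|=423.0142
4. canonical 4-gon: [(14.5547, 38.4133) (39, 31.5765) (39, 62) (34.6621, 62)]
5. shoelace: 423.0142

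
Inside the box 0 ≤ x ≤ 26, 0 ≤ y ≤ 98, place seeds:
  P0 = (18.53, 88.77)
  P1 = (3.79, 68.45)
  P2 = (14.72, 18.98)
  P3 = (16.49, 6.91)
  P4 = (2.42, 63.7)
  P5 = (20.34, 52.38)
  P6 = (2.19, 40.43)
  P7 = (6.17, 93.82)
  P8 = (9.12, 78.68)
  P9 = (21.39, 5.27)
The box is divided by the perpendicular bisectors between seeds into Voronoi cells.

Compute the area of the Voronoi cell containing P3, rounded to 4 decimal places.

1. box [0,26]×[0,98]: [(0, 0) (26, 0) (26, 98) (0, 98)]
2. ⊥bis P3·P0 via (17.51,47.84): [(0, 48.2764) (0, 0) (26, 0) (26, 47.6284)]  |A|=1246.7622
3. ⊥bis P3·P1 via (10.14,37.68): [(0, 35.5874) (0, 0) (26, 0) (26, 40.953)]  |A|=995.0257
4. ⊥bis P3·P2 via (15.605,12.945): [(0, 10.6566) (0, 0) (26, 0) (26, 14.4694)]  |A|=326.6378
5. ⊥bis P3·P4 via (9.455,35.305): [(0, 10.6566) (0, 0) (26, 0) (26, 14.4694)]  |A|=326.6378
6. ⊥bis P3·P5 via (18.415,29.645): [(0, 10.6566) (0, 0) (26, 0) (26, 14.4694)]  |A|=326.6378
7. ⊥bis P3·P6 via (9.34,23.67): [(0, 10.6566) (0, 0) (26, 0) (26, 14.4694)]  |A|=326.6378
8. ⊥bis P3·P7 via (11.33,50.365): [(0, 10.6566) (0, 0) (26, 0) (26, 14.4694)]  |A|=326.6378
9. ⊥bis P3·P8 via (12.805,42.795): [(0, 10.6566) (0, 0) (26, 0) (26, 14.4694)]  |A|=326.6378
10. ⊥bis P3·P9 via (18.94,6.09): [(21.5249, 13.8131) (0, 10.6566) (0, 0) (16.9017, 0)]  |A|=231.4238
11. canonical 4-gon: [(21.5249, 13.8131) (0, 10.6566) (0, 0) (16.9017, 0)]
12. shoelace: 231.4238

Area of P3's cell: 231.4238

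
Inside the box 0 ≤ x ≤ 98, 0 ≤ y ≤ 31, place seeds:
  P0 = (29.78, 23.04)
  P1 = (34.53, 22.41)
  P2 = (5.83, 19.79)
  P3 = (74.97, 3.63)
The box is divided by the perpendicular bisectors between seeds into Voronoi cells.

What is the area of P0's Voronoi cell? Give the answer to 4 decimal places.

Area of P0's cell: 390.2613

1. box [0,98]×[0,31]: [(0, 0) (98, 0) (98, 31) (0, 31)]
2. ⊥bis P0·P1 via (32.155,22.725): [(0, 0) (29.1409, 0) (33.2525, 31) (0, 31)]  |A|=967.0988
3. ⊥bis P0·P2 via (17.805,21.415): [(20.711, 0) (29.1409, 0) (33.2525, 31) (16.5043, 31)]  |A|=390.2613
4. ⊥bis P0·P3 via (52.375,13.335): [(20.711, 0) (29.1409, 0) (33.2525, 31) (16.5043, 31)]  |A|=390.2613
5. canonical 4-gon: [(20.711, 0) (29.1409, 0) (33.2525, 31) (16.5043, 31)]
6. shoelace: 390.2613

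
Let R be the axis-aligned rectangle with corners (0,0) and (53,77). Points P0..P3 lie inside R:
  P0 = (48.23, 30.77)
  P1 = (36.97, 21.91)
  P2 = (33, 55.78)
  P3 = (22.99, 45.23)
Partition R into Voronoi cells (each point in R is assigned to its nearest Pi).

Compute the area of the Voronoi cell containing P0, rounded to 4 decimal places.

Area of P0's cell: 370.3531

1. box [0,53]×[0,77]: [(0, 0) (53, 0) (53, 77) (0, 77)]
2. ⊥bis P0·P1 via (42.6,26.34): [(53, 13.1228) (53, 77) (2.7379, 77)]  |A|=1605.301
3. ⊥bis P0·P2 via (40.615,43.275): [(32.9482, 38.6063) (53, 13.1228) (53, 50.8169)]  |A|=377.9168
4. ⊥bis P0·P3 via (35.61,38): [(37.5696, 41.4205) (34.6895, 36.3933) (53, 13.1228) (53, 50.8169)]  |A|=370.3531
5. canonical 4-gon: [(37.5696, 41.4205) (34.6895, 36.3933) (53, 13.1228) (53, 50.8169)]
6. shoelace: 370.3531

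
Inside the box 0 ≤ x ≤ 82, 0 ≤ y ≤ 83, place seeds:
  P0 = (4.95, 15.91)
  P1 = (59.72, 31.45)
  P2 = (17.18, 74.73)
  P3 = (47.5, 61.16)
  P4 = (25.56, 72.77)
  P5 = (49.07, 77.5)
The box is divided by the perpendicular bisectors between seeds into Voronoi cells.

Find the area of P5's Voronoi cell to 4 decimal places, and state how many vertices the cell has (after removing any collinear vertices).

Area of P5's cell: 663.5788 (4 vertices)

1. box [0,82]×[0,83]: [(0, 0) (82, 0) (82, 83) (0, 83)]
2. ⊥bis P5·P0 via (27.01,46.705): [(0, 66.0536) (82, 7.3129) (82, 83) (0, 83)]  |A|=3797.9725
3. ⊥bis P5·P1 via (54.395,54.475): [(0, 66.0536) (25.4939, 47.791) (82, 60.8592) (82, 83) (0, 83)]  |A|=2285.1267
4. ⊥bis P5·P2 via (33.125,76.115): [(35.3865, 50.0789) (82, 60.8592) (82, 83) (32.527, 83)]  |A|=1330.3828
5. ⊥bis P5·P3 via (48.285,69.33): [(33.5917, 70.7418) (82, 66.0906) (82, 83) (32.527, 83)]  |A|=712.5043
6. ⊥bis P5·P4 via (37.315,75.135): [(38.2897, 70.2904) (82, 66.0906) (82, 83) (35.7326, 83)]  |A|=663.5788
7. canonical 4-gon: [(38.2897, 70.2904) (82, 66.0906) (82, 83) (35.7326, 83)]
8. shoelace: 663.5788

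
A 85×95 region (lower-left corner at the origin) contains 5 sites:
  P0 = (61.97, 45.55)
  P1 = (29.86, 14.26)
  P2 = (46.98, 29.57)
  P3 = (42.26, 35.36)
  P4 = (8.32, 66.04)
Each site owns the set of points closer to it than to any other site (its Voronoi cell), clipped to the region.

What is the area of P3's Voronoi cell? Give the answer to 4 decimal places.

1. box [0,85]×[0,95]: [(0, 0) (85, 0) (85, 95) (0, 95)]
2. ⊥bis P3·P0 via (52.115,40.455): [(0, 0) (73.0301, 0) (23.9154, 95) (0, 95)]  |A|=4604.9122
3. ⊥bis P3·P1 via (36.06,24.81): [(0, 46.0017) (70.7402, 4.4292) (23.9154, 95) (0, 95)]  |A|=2816.0958
4. ⊥bis P3·P2 via (44.62,32.465): [(0, 46.0017) (35.5775, 25.0936) (52.7988, 39.1324) (23.9154, 95) (0, 95)]  |A|=2391.3413
5. ⊥bis P3·P4 via (25.29,50.7): [(13.7425, 37.9255) (35.5775, 25.0936) (52.7988, 39.1324) (38.9855, 65.8507)]  |A|=793.8559
6. canonical 4-gon: [(13.7425, 37.9255) (35.5775, 25.0936) (52.7988, 39.1324) (38.9855, 65.8507)]
7. shoelace: 793.8559

Area of P3's cell: 793.8559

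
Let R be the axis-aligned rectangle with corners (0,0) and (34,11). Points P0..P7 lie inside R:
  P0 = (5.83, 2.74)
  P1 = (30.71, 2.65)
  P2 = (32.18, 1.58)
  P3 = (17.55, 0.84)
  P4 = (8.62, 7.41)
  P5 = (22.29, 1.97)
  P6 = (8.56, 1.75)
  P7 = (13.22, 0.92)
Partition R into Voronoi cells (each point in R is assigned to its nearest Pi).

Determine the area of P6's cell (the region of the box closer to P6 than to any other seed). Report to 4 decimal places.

1. box [0,34]×[0,11]: [(0, 0) (34, 0) (34, 11) (0, 11)]
2. ⊥bis P6·P0 via (7.195,2.245): [(6.3809, 0) (34, 0) (34, 11) (10.3699, 11)]  |A|=281.8708
3. ⊥bis P6·P1 via (19.635,2.2): [(6.3809, 0) (19.7244, 0) (19.2774, 11) (10.3699, 11)]  |A|=122.3808
4. ⊥bis P6·P2 via (20.37,1.665): [(6.3809, 0) (19.7244, 0) (19.2774, 11) (10.3699, 11)]  |A|=122.3808
5. ⊥bis P6·P3 via (13.055,1.295): [(6.3809, 0) (12.9239, 0) (14.0374, 11) (10.3699, 11)]  |A|=56.1579
6. ⊥bis P6·P4 via (8.59,4.58): [(8.0439, 4.5858) (6.3809, 0) (12.9239, 0) (13.3824, 4.5292)]  |A|=27.1051
7. ⊥bis P6·P5 via (15.425,1.86): [(8.0439, 4.5858) (6.3809, 0) (12.9239, 0) (13.3824, 4.5292)]  |A|=27.1051
8. ⊥bis P6·P7 via (10.89,1.335): [(11.4625, 4.5495) (8.0439, 4.5858) (6.3809, 0) (10.6522, 0)]  |A|=17.5852
9. canonical 4-gon: [(11.4625, 4.5495) (8.0439, 4.5858) (6.3809, 0) (10.6522, 0)]
10. shoelace: 17.5852

Area of P6's cell: 17.5852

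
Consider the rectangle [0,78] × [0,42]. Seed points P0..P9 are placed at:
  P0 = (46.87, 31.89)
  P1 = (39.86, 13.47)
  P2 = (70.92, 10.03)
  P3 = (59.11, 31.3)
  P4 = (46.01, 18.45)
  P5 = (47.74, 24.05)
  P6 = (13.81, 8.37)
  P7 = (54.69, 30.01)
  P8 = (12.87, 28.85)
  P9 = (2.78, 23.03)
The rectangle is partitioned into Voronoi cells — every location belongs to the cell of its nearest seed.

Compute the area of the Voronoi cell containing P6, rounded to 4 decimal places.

1. box [0,78]×[0,42]: [(0, 0) (78, 0) (78, 42) (0, 42)]
2. ⊥bis P6·P0 via (30.34,20.13): [(0, 0) (44.6612, 0) (14.7809, 42) (0, 42)]  |A|=1248.2842
3. ⊥bis P6·P1 via (26.835,10.92): [(0, 0) (28.9729, 0) (23.0166, 30.4239) (14.7809, 42) (0, 42)]  |A|=1009.6351
4. ⊥bis P6·P2 via (42.365,9.2): [(0, 0) (28.9729, 0) (23.0166, 30.4239) (14.7809, 42) (0, 42)]  |A|=1009.6351
5. ⊥bis P6·P3 via (36.46,19.835): [(0, 0) (28.9729, 0) (23.0166, 30.4239) (14.7809, 42) (0, 42)]  |A|=1009.6351
6. ⊥bis P6·P4 via (29.91,13.41): [(0, 0) (28.9729, 0) (23.0166, 30.4239) (14.7809, 42) (0, 42)]  |A|=1009.6351
7. ⊥bis P6·P5 via (30.775,16.21): [(0, 0) (28.9729, 0) (23.0166, 30.4239) (14.7809, 42) (0, 42)]  |A|=1009.6351
8. ⊥bis P6·P7 via (34.25,19.19): [(0, 0) (28.9729, 0) (23.0166, 30.4239) (14.7809, 42) (0, 42)]  |A|=1009.6351
9. ⊥bis P6·P8 via (13.34,18.61): [(0, 17.9977) (0, 0) (28.9729, 0) (25.2227, 19.1554)]  |A|=504.469
10. ⊥bis P6·P9 via (8.295,15.7): [(12.0862, 18.5525) (0, 9.4589) (0, 0) (28.9729, 0) (25.2227, 19.1554)]  |A|=452.8684
11. canonical 5-gon: [(12.0862, 18.5525) (0, 9.4589) (0, 0) (28.9729, 0) (25.2227, 19.1554)]
12. shoelace: 452.8684

Area of P6's cell: 452.8684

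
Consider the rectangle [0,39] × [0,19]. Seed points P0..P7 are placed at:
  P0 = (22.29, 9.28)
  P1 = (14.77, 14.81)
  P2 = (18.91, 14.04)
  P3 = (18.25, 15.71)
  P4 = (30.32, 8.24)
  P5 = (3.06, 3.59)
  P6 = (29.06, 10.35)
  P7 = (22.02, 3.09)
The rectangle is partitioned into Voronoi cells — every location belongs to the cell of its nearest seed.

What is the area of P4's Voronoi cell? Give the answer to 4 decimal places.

Area of P4's cell: 131.6850

1. box [0,39]×[0,19]: [(0, 0) (39, 0) (39, 19) (0, 19)]
2. ⊥bis P4·P0 via (26.305,8.76): [(25.1705, 0) (39, 0) (39, 19) (27.6312, 19)]  |A|=239.384
3. ⊥bis P4·P1 via (22.545,11.525): [(25.1705, 0) (39, 0) (39, 19) (27.6312, 19)]  |A|=239.384
4. ⊥bis P4·P2 via (24.615,11.14): [(27.2964, 16.415) (25.1705, 0) (39, 0) (39, 19) (28.6104, 19)]  |A|=238.1184
5. ⊥bis P4·P3 via (24.285,11.975): [(28.5081, 18.7987) (27.2964, 16.415) (25.1705, 0) (39, 0) (39, 19) (28.6327, 19)]  |A|=238.1162
6. ⊥bis P4·P5 via (16.69,5.915): [(28.5081, 18.7987) (27.2964, 16.415) (25.1705, 0) (39, 0) (39, 19) (28.6327, 19)]  |A|=238.1162
7. ⊥bis P4·P6 via (29.69,9.295): [(26.0964, 7.149) (25.1705, 0) (39, 0) (39, 14.8545)]  |A|=145.2727
8. ⊥bis P4·P7 via (26.17,5.665): [(26.0964, 7.149) (25.9501, 6.0195) (29.685, 0) (39, 0) (39, 14.8545)]  |A|=131.685
9. canonical 5-gon: [(26.0964, 7.149) (25.9501, 6.0195) (29.685, 0) (39, 0) (39, 14.8545)]
10. shoelace: 131.685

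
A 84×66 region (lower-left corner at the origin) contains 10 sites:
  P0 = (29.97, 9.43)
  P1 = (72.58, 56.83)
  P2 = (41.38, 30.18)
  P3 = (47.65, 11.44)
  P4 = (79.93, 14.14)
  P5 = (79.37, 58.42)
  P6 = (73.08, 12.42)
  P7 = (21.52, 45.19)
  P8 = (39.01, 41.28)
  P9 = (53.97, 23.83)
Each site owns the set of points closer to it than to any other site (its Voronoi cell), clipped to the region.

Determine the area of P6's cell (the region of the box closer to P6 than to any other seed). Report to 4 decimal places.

Area of P6's cell: 382.2173

1. box [0,84]×[0,66]: [(0, 0) (84, 0) (84, 66) (0, 66)]
2. ⊥bis P6·P0 via (51.525,10.925): [(52.2827, 0) (84, 0) (84, 66) (47.7051, 66)]  |A|=2244.4003
3. ⊥bis P6·P1 via (72.83,34.625): [(49.8991, 34.3668) (52.2827, 0) (84, 0) (84, 34.7508)]  |A|=1137.5265
4. ⊥bis P6·P2 via (57.23,21.3): [(64.6437, 34.5328) (51.5131, 11.0959) (52.2827, 0) (84, 0) (84, 34.7508)]  |A|=965.8326
5. ⊥bis P6·P3 via (60.365,11.93): [(64.6437, 34.5328) (59.8254, 25.9325) (60.8247, 0) (84, 0) (84, 34.7508)]  |A|=803.2495
6. ⊥bis P6·P4 via (76.505,13.28): [(71.1501, 34.6061) (64.6437, 34.5328) (59.8254, 25.9325) (60.8247, 0) (79.8395, 0)]  |A|=507.9895
7. ⊥bis P6·P5 via (76.225,35.42): [(71.1501, 34.6061) (64.6437, 34.5328) (59.8254, 25.9325) (60.8247, 0) (79.8395, 0)]  |A|=507.9895
8. ⊥bis P6·P7 via (47.3,28.805): [(71.1501, 34.6061) (64.6437, 34.5328) (59.8254, 25.9325) (60.8247, 0) (79.8395, 0)]  |A|=507.9895
9. ⊥bis P6·P8 via (56.045,26.85): [(71.1501, 34.6061) (64.6437, 34.5328) (59.8254, 25.9325) (60.8247, 0) (79.8395, 0)]  |A|=507.9895
10. ⊥bis P6·P9 via (63.525,18.125): [(71.8059, 31.9943) (60.3323, 12.7778) (60.8247, 0) (79.8395, 0)]  |A|=382.2173
11. canonical 4-gon: [(71.8059, 31.9943) (60.3323, 12.7778) (60.8247, 0) (79.8395, 0)]
12. shoelace: 382.2173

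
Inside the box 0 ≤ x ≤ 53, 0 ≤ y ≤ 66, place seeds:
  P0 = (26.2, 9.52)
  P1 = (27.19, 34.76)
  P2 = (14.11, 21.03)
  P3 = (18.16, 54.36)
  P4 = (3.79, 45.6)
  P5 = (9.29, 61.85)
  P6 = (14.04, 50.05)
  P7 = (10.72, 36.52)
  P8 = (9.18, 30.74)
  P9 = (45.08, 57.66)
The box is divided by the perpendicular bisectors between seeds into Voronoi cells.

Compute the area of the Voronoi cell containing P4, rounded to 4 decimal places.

1. box [0,53]×[0,66]: [(0, 0) (53, 0) (53, 66) (0, 66)]
2. ⊥bis P4·P0 via (14.995,27.56): [(0, 18.2463) (53, 51.1657) (53, 66) (0, 66)]  |A|=1658.5829
3. ⊥bis P4·P1 via (15.49,40.18): [(0, 18.2463) (7.4821, 22.8936) (27.4511, 66) (0, 66)]  |A|=770.3074
4. ⊥bis P4·P2 via (8.95,33.315): [(0, 29.5558) (13.1215, 35.0671) (27.4511, 66) (0, 66)]  |A|=663.671
5. ⊥bis P4·P3 via (10.975,49.98): [(0, 29.5558) (13.1215, 35.0671) (16.12, 41.54) (1.2092, 66) (0, 66)]  |A|=342.733
6. ⊥bis P4·P5 via (6.54,53.725): [(0, 55.9385) (0, 29.5558) (13.1215, 35.0671) (16.12, 41.54) (9.2515, 52.8073)]  |A|=288.2152
7. ⊥bis P4·P6 via (8.915,47.825): [(6.3214, 53.799) (0, 55.9385) (0, 29.5558) (13.1215, 35.0671) (13.8092, 36.5518)]  |A|=236.5111
8. ⊥bis P4·P7 via (7.255,41.06): [(10.7079, 43.6953) (6.3214, 53.799) (0, 55.9385) (0, 35.5229)]  |A|=136.5466
9. ⊥bis P4·P8 via (6.485,38.17): [(0.7363, 36.0849) (10.7079, 43.6953) (6.3214, 53.799) (0, 55.9385) (0, 35.8178)]  |A|=136.4381
10. ⊥bis P4·P9 via (24.435,51.63): [(0.7363, 36.0849) (10.7079, 43.6953) (6.3214, 53.799) (0, 55.9385) (0, 35.8178)]  |A|=136.4381
11. canonical 5-gon: [(0.7363, 36.0849) (10.7079, 43.6953) (6.3214, 53.799) (0, 55.9385) (0, 35.8178)]
12. shoelace: 136.4381

Area of P4's cell: 136.4381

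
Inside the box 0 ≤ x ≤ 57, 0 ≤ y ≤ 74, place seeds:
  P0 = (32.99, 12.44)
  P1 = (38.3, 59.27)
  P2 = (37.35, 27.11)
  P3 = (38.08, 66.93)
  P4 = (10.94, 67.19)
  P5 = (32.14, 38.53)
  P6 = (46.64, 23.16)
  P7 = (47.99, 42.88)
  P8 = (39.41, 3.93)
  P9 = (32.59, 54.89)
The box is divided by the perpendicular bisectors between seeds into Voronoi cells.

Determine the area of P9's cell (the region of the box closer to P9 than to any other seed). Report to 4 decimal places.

1. box [0,57]×[0,74]: [(0, 0) (57, 0) (57, 74) (0, 74)]
2. ⊥bis P9·P0 via (32.79,33.665): [(0, 33.356) (57, 33.8931) (57, 74) (0, 74)]  |A|=2301.3992
3. ⊥bis P9·P1 via (35.445,57.08): [(0, 33.356) (53.2581, 33.8579) (22.4661, 74) (0, 74)]  |A|=1533.2292
4. ⊥bis P9·P2 via (34.97,41): [(0, 35.008) (46.2915, 42.9399) (22.4661, 74) (0, 74)]  |A|=1251.3985
5. ⊥bis P9·P3 via (35.335,60.91): [(0, 35.008) (46.2915, 42.9399) (30.9859, 62.8931) (6.6276, 74) (0, 74)]  |A|=1163.4402
6. ⊥bis P9·P4 via (21.765,61.04): [(7.7277, 36.3321) (46.2915, 42.9399) (30.9859, 62.8931) (24.4984, 65.8513)]  |A|=555.8611
7. ⊥bis P9·P5 via (32.365,46.71): [(13.9121, 47.2176) (43.6374, 46.3999) (30.9859, 62.8931) (24.4984, 65.8513)]  |A|=316.0613
8. ⊥bis P9·P6 via (39.615,39.025): [(13.9121, 47.2176) (43.6374, 46.3999) (30.9859, 62.8931) (24.4984, 65.8513)]  |A|=316.0613
9. ⊥bis P9·P7 via (40.29,48.885): [(13.9121, 47.2176) (38.463, 46.5423) (41.0166, 49.8166) (30.9859, 62.8931) (24.4984, 65.8513)]  |A|=307.4081
10. ⊥bis P9·P8 via (36,29.41): [(13.9121, 47.2176) (38.463, 46.5423) (41.0166, 49.8166) (30.9859, 62.8931) (24.4984, 65.8513)]  |A|=307.4081
11. canonical 5-gon: [(13.9121, 47.2176) (38.463, 46.5423) (41.0166, 49.8166) (30.9859, 62.8931) (24.4984, 65.8513)]
12. shoelace: 307.4081

Area of P9's cell: 307.4081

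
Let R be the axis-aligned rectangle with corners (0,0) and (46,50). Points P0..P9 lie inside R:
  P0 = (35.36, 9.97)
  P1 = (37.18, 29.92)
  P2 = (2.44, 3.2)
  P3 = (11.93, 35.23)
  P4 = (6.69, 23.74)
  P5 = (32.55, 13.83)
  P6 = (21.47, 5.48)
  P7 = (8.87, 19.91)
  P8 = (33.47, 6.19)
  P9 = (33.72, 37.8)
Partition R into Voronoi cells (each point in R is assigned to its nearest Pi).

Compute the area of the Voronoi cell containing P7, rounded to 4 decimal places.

Area of P7's cell: 225.7015

1. box [0,46]×[0,50]: [(0, 0) (46, 0) (46, 50) (0, 50)]
2. ⊥bis P7·P0 via (22.115,14.94): [(0, 0) (16.509, 0) (35.2708, 50) (0, 50)]  |A|=1294.4937
3. ⊥bis P7·P1 via (23.025,24.915): [(0, 0) (16.509, 0) (24.3994, 21.0279) (14.1553, 50) (0, 50)]  |A|=988.6144
4. ⊥bis P7·P2 via (5.655,11.555): [(0, 13.731) (18.9283, 6.4474) (24.3994, 21.0279) (14.1553, 50) (0, 50)]  |A|=805.4415
5. ⊥bis P7·P3 via (10.4,27.57): [(0, 29.6473) (0, 13.731) (18.9283, 6.4474) (24.3994, 21.0279) (22.9743, 25.0584)]  |A|=395.119
6. ⊥bis P7·P4 via (7.78,21.825): [(15.932, 26.465) (0, 17.3967) (0, 13.731) (18.9283, 6.4474) (24.3994, 21.0279) (22.9743, 25.0584)]  |A|=297.5308
7. ⊥bis P7·P5 via (20.71,16.87): [(22.8203, 25.0892) (15.932, 26.465) (0, 17.3967) (0, 13.731) (18.1144, 6.7606)]  |A|=266.4248
8. ⊥bis P7·P6 via (15.17,12.695): [(20.9292, 17.7239) (22.8203, 25.0892) (15.932, 26.465) (0, 17.3967) (0, 13.731) (11.3533, 9.3623)]  |A|=225.7015
9. ⊥bis P7·P8 via (21.17,13.05): [(20.9292, 17.7239) (22.8203, 25.0892) (15.932, 26.465) (0, 17.3967) (0, 13.731) (11.3533, 9.3623)]  |A|=225.7015
10. ⊥bis P7·P9 via (21.295,28.855): [(20.9292, 17.7239) (22.8203, 25.0892) (15.932, 26.465) (0, 17.3967) (0, 13.731) (11.3533, 9.3623)]  |A|=225.7015
11. canonical 6-gon: [(20.9292, 17.7239) (22.8203, 25.0892) (15.932, 26.465) (0, 17.3967) (0, 13.731) (11.3533, 9.3623)]
12. shoelace: 225.7015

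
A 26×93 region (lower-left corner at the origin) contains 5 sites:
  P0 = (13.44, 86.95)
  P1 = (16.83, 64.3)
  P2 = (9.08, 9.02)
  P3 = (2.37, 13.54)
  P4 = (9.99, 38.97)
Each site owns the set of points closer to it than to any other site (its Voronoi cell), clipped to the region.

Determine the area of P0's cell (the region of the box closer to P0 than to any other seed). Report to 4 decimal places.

Area of P0's cell: 460.0581

1. box [0,26]×[0,93]: [(0, 0) (26, 0) (26, 93) (0, 93)]
2. ⊥bis P0·P1 via (15.135,75.625): [(0, 73.3598) (26, 77.2512) (26, 93) (0, 93)]  |A|=460.0581
3. ⊥bis P0·P2 via (11.26,47.985): [(0, 73.3598) (26, 77.2512) (26, 93) (0, 93)]  |A|=460.0581
4. ⊥bis P0·P3 via (7.905,50.245): [(0, 73.3598) (26, 77.2512) (26, 93) (0, 93)]  |A|=460.0581
5. ⊥bis P0·P4 via (11.715,62.96): [(0, 73.3598) (26, 77.2512) (26, 93) (0, 93)]  |A|=460.0581
6. canonical 4-gon: [(0, 73.3598) (26, 77.2512) (26, 93) (0, 93)]
7. shoelace: 460.0581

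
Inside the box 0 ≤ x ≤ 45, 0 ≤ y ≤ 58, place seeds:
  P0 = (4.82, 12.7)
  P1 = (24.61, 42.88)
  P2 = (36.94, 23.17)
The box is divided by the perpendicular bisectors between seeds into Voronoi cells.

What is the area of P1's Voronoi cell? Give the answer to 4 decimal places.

1. box [0,45]×[0,58]: [(0, 0) (45, 0) (45, 58) (0, 58)]
2. ⊥bis P1·P0 via (14.715,27.79): [(0, 37.4391) (45, 7.9311) (45, 58) (0, 58)]  |A|=1589.1694
3. ⊥bis P1·P2 via (30.775,33.025): [(0, 37.4391) (18.4703, 25.3275) (45, 41.9237) (45, 58) (0, 58)]  |A|=1138.2626
4. canonical 5-gon: [(0, 37.4391) (18.4703, 25.3275) (45, 41.9237) (45, 58) (0, 58)]
5. shoelace: 1138.2626

Area of P1's cell: 1138.2626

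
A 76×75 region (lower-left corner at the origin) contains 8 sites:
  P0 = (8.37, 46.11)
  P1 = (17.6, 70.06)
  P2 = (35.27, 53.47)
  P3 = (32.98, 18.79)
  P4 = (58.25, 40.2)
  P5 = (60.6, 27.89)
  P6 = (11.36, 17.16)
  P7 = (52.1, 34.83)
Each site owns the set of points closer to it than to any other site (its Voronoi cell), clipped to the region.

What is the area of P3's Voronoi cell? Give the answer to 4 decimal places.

Area of P3's cell: 888.0798

1. box [0,76]×[0,75]: [(0, 0) (76, 0) (76, 75) (0, 75)]
2. ⊥bis P3·P0 via (20.675,32.45): [(0, 13.8259) (0, 0) (76, 0) (76, 75) (67.9105, 75)]  |A|=3622.816
3. ⊥bis P3·P1 via (25.29,44.425): [(38.3018, 48.3283) (0, 13.8259) (0, 0) (76, 0) (76, 59.637)]  |A|=3225.3569
4. ⊥bis P3·P2 via (34.125,36.13): [(25.3998, 36.7061) (0, 13.8259) (0, 0) (76, 0) (76, 33.3649)]  |A|=2414.5554
5. ⊥bis P3·P4 via (45.615,29.495): [(40.3413, 35.7195) (25.3998, 36.7061) (0, 13.8259) (0, 0) (70.6046, 0)]  |A|=1723.3205
6. ⊥bis P3·P5 via (46.79,23.34): [(44.2194, 31.1422) (40.3413, 35.7195) (25.3998, 36.7061) (0, 13.8259) (0, 0) (54.4799, 0)]  |A|=1472.24
7. ⊥bis P3·P6 via (22.17,17.975): [(44.2194, 31.1422) (40.3413, 35.7195) (25.3998, 36.7061) (21.053, 32.7905) (23.5252, 0) (54.4799, 0)]  |A|=941.0005
8. ⊥bis P3·P7 via (42.54,26.81): [(47.656, 20.7117) (34.7563, 36.0883) (25.3998, 36.7061) (21.053, 32.7905) (23.5252, 0) (54.4799, 0)]  |A|=888.0798
9. canonical 6-gon: [(47.656, 20.7117) (34.7563, 36.0883) (25.3998, 36.7061) (21.053, 32.7905) (23.5252, 0) (54.4799, 0)]
10. shoelace: 888.0798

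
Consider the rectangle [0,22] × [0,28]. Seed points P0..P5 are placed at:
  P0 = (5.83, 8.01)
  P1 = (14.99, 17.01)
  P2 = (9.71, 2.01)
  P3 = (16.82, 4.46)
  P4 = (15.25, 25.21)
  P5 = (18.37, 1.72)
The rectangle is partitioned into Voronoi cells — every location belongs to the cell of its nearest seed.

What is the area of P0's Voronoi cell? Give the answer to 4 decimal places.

1. box [0,22]×[0,28]: [(0, 0) (22, 0) (22, 28) (0, 28)]
2. ⊥bis P0·P1 via (10.41,12.51): [(0, 23.1051) (0, 0) (22, 0) (22, 0.714)]  |A|=262.0092
3. ⊥bis P0·P2 via (7.77,5.01): [(13.8903, 8.9678) (0, 23.1051) (0, 0) (0.0226, 0)]  |A|=160.5696
4. ⊥bis P0·P3 via (11.325,6.235): [(11.7635, 7.5925) (12.6241, 10.2566) (0, 23.1051) (0, 0) (0.0226, 0)]  |A|=158.3283
5. ⊥bis P0·P4 via (10.54,16.61): [(11.7635, 7.5925) (12.6241, 10.2566) (1.5371, 21.5407) (0, 22.3825) (0, 0) (0.0226, 0)]  |A|=157.773
6. ⊥bis P0·P5 via (12.1,4.865): [(11.7635, 7.5925) (12.6241, 10.2566) (1.5371, 21.5407) (0, 22.3825) (0, 0) (0.0226, 0)]  |A|=157.773
7. canonical 6-gon: [(11.7635, 7.5925) (12.6241, 10.2566) (1.5371, 21.5407) (0, 22.3825) (0, 0) (0.0226, 0)]
8. shoelace: 157.773

Area of P0's cell: 157.7730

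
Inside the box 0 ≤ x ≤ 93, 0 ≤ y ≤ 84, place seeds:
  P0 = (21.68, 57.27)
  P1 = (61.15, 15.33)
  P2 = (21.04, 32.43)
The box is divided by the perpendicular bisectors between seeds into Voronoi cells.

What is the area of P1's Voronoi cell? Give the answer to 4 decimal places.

Area of P1's cell: 3205.1436

1. box [0,93]×[0,84]: [(0, 0) (93, 0) (93, 84) (0, 84)]
2. ⊥bis P1·P0 via (41.415,36.3): [(2.8434, 0) (93, 0) (93, 84) (92.1, 84)]  |A|=3824.3771
3. ⊥bis P1·P2 via (41.095,23.88): [(49.7235, 44.1192) (30.9143, 0) (93, 0) (93, 84) (92.1, 84)]  |A|=3205.1436
4. canonical 5-gon: [(49.7235, 44.1192) (30.9143, 0) (93, 0) (93, 84) (92.1, 84)]
5. shoelace: 3205.1436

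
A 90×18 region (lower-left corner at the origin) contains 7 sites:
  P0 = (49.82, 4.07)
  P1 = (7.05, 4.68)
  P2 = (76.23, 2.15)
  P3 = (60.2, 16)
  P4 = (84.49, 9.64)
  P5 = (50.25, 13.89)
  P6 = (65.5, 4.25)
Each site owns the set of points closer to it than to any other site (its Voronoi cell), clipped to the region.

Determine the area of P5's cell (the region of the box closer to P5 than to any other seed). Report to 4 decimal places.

Area of P5's cell: 241.4511

1. box [0,90]×[0,18]: [(0, 0) (90, 0) (90, 18) (0, 18)]
2. ⊥bis P5·P0 via (50.035,8.98): [(0, 11.1709) (90, 7.23) (90, 18) (0, 18)]  |A|=791.9574
3. ⊥bis P5·P1 via (28.65,9.285): [(28.5141, 9.9224) (90, 7.23) (90, 18) (26.792, 18)]  |A|=586.387
4. ⊥bis P5·P2 via (63.24,8.02): [(28.5141, 9.9224) (63.4092, 8.3944) (67.7498, 18) (26.792, 18)]  |A|=336.332
5. ⊥bis P5·P3 via (55.225,14.945): [(28.5141, 9.9224) (56.5504, 8.6947) (54.5772, 18) (26.792, 18)]  |A|=241.4511
6. ⊥bis P5·P4 via (67.37,11.765): [(28.5141, 9.9224) (56.5504, 8.6947) (54.5772, 18) (26.792, 18)]  |A|=241.4511
7. ⊥bis P5·P6 via (57.875,9.07): [(28.5141, 9.9224) (56.5504, 8.6947) (54.5772, 18) (26.792, 18)]  |A|=241.4511
8. canonical 4-gon: [(28.5141, 9.9224) (56.5504, 8.6947) (54.5772, 18) (26.792, 18)]
9. shoelace: 241.4511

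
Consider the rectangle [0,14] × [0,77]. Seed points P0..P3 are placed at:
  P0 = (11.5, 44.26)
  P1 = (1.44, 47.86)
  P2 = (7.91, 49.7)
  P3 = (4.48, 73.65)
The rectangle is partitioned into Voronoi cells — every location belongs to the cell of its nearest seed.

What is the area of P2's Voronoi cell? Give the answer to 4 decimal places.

1. box [0,14]×[0,77]: [(0, 0) (14, 0) (14, 77) (0, 77)]
2. ⊥bis P2·P0 via (9.705,46.98): [(0, 40.5754) (14, 49.8144) (14, 77) (0, 77)]  |A|=445.2714
3. ⊥bis P2·P1 via (4.675,48.78): [(0, 65.2187) (5.9008, 44.4695) (14, 49.8144) (14, 77) (0, 77)]  |A|=372.5632
4. ⊥bis P2·P3 via (6.195,61.675): [(1.2108, 60.9612) (5.9008, 44.4695) (14, 49.8144) (14, 62.7928)]  |A|=162.3097
5. canonical 4-gon: [(1.2108, 60.9612) (5.9008, 44.4695) (14, 49.8144) (14, 62.7928)]
6. shoelace: 162.3097

Area of P2's cell: 162.3097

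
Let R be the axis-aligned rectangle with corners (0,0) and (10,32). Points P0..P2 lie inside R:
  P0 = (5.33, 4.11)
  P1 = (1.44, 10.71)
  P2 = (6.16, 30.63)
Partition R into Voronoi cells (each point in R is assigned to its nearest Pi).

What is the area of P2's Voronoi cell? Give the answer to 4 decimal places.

1. box [0,10]×[0,32]: [(0, 0) (10, 0) (10, 32) (0, 32)]
2. ⊥bis P2·P0 via (5.745,17.37): [(0, 17.5498) (10, 17.2368) (10, 32) (0, 32)]  |A|=146.0668
3. ⊥bis P2·P1 via (3.8,20.67): [(0, 21.5704) (10, 19.2009) (10, 32) (0, 32)]  |A|=116.1434
4. canonical 4-gon: [(0, 21.5704) (10, 19.2009) (10, 32) (0, 32)]
5. shoelace: 116.1434

Area of P2's cell: 116.1434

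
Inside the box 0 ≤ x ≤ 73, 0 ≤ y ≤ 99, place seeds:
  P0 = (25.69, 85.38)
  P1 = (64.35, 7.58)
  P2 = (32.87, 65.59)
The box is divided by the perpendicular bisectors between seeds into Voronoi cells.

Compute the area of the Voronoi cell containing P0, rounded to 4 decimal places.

1. box [0,73]×[0,99]: [(0, 0) (73, 0) (73, 99) (0, 99)]
2. ⊥bis P0·P1 via (45.02,46.48): [(0, 24.1089) (73, 60.3837) (73, 99) (0, 99)]  |A|=4143.0214
3. ⊥bis P0·P2 via (29.28,75.485): [(0, 64.8619) (73, 91.347) (73, 99) (0, 99)]  |A|=1525.3726
4. canonical 4-gon: [(0, 64.8619) (73, 91.347) (73, 99) (0, 99)]
5. shoelace: 1525.3726

Area of P0's cell: 1525.3726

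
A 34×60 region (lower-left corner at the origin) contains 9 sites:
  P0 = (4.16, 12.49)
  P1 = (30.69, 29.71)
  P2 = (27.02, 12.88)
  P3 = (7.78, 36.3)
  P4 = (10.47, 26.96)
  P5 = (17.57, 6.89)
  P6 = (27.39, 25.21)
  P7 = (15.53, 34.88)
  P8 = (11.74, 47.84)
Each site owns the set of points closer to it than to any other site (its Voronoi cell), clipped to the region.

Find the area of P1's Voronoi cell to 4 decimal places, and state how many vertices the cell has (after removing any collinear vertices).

Area of P1's cell: 183.9604 (4 vertices)

1. box [0,34]×[0,60]: [(0, 0) (34, 0) (34, 60) (0, 60)]
2. ⊥bis P1·P0 via (17.425,21.1): [(0, 47.9458) (31.1205, 0) (34, 0) (34, 60) (0, 60)]  |A|=1293.9505
3. ⊥bis P1·P2 via (28.855,21.295): [(0, 47.9458) (15.393, 24.2306) (34, 20.1731) (34, 60) (0, 60)]  |A|=1071.3849
4. ⊥bis P1·P3 via (19.235,33.005): [(16.6333, 23.9601) (34, 20.1731) (34, 60) (27, 60)]  |A|=471.9709
5. ⊥bis P1·P4 via (20.58,28.335): [(19.717, 34.6806) (21.3138, 22.9395) (34, 20.1731) (34, 60) (27, 60)]  |A|=445.3083
6. ⊥bis P1·P5 via (24.13,18.3): [(19.717, 34.6806) (21.3138, 22.9395) (34, 20.1731) (34, 60) (27, 60)]  |A|=445.3083
7. ⊥bis P1·P6 via (29.04,27.46): [(19.717, 34.6806) (19.7749, 34.2544) (34, 23.8227) (34, 60) (27, 60)]  |A|=349.7074
8. ⊥bis P1·P7 via (23.11,32.295): [(22.9773, 31.906) (34, 23.8227) (34, 60) (32.5582, 60)]  |A|=219.6383
9. ⊥bis P1·P8 via (21.215,38.775): [(27.5935, 45.442) (22.9773, 31.906) (34, 23.8227) (34, 52.1383)]  |A|=183.9604
10. canonical 4-gon: [(27.5935, 45.442) (22.9773, 31.906) (34, 23.8227) (34, 52.1383)]
11. shoelace: 183.9604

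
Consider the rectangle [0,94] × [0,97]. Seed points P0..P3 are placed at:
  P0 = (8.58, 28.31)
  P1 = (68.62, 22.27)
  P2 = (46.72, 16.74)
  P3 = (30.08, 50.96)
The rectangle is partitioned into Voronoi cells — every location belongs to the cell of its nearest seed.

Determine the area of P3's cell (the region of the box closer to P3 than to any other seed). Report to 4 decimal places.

1. box [0,94]×[0,97]: [(0, 0) (94, 0) (94, 97) (0, 97)]
2. ⊥bis P3·P0 via (19.33,39.635): [(0, 57.9836) (61.085, 0) (94, 0) (94, 97) (0, 97)]  |A|=7347.0366
3. ⊥bis P3·P1 via (49.35,36.615): [(0, 57.9836) (38.2376, 21.6874) (94, 96.5945) (94, 97) (0, 97)]  |A|=4296.9456
4. ⊥bis P3·P2 via (38.4,33.85): [(0, 57.9836) (29.8198, 29.6778) (52.3365, 40.6268) (94, 96.5945) (94, 97) (0, 97)]  |A|=4160.9042
5. canonical 6-gon: [(0, 57.9836) (29.8198, 29.6778) (52.3365, 40.6268) (94, 96.5945) (94, 97) (0, 97)]
6. shoelace: 4160.9042

Area of P3's cell: 4160.9042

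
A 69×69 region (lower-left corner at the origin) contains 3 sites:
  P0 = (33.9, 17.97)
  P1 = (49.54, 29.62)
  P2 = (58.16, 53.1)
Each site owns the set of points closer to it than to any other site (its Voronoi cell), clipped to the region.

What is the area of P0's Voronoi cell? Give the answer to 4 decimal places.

1. box [0,69]×[0,69]: [(0, 0) (69, 0) (69, 69) (0, 69)]
2. ⊥bis P0·P1 via (41.72,23.795): [(0, 0) (59.4445, 0) (8.0475, 69) (0, 69)]  |A|=2328.4745
3. ⊥bis P0·P2 via (46.03,35.535): [(0, 67.3223) (0, 0) (59.4445, 0) (19.1458, 54.1006)]  |A|=2252.4629
4. canonical 4-gon: [(0, 67.3223) (0, 0) (59.4445, 0) (19.1458, 54.1006)]
5. shoelace: 2252.4629

Area of P0's cell: 2252.4629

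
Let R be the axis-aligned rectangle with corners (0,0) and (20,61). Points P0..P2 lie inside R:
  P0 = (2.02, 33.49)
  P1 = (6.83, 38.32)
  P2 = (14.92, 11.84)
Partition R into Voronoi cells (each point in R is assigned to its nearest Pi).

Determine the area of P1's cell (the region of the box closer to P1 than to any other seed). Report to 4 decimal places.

1. box [0,20]×[0,61]: [(0, 0) (20, 0) (20, 61) (0, 61)]
2. ⊥bis P1·P0 via (4.425,35.905): [(0, 40.3117) (20, 20.3945) (20, 61) (0, 61)]  |A|=612.9383
3. ⊥bis P1·P2 via (10.875,25.08): [(0, 40.3117) (14.2574, 26.1134) (20, 27.8678) (20, 61) (0, 61)]  |A|=591.48
4. canonical 5-gon: [(0, 40.3117) (14.2574, 26.1134) (20, 27.8678) (20, 61) (0, 61)]
5. shoelace: 591.48

Area of P1's cell: 591.4800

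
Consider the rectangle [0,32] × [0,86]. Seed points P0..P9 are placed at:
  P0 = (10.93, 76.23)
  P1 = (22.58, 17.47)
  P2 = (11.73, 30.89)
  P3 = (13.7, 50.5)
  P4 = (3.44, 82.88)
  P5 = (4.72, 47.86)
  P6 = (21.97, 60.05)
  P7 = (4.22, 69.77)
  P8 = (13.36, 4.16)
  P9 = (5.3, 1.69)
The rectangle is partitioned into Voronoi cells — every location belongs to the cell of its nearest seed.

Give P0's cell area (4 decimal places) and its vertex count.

Area of P0's cell: 341.2781 (5 vertices)

1. box [0,32]×[0,86]: [(0, 0) (32, 0) (32, 86) (0, 86)]
2. ⊥bis P0·P1 via (16.755,46.85): [(0, 43.5281) (32, 49.8725) (32, 86) (0, 86)]  |A|=1257.5901
3. ⊥bis P0·P2 via (11.33,53.56): [(0, 53.3601) (32, 53.9247) (32, 86) (0, 86)]  |A|=1035.4432
4. ⊥bis P0·P3 via (12.315,63.365): [(0, 62.0392) (32, 65.4842) (32, 86) (0, 86)]  |A|=711.6252
5. ⊥bis P0·P4 via (7.185,79.555): [(0, 71.4624) (0, 62.0392) (32, 65.4842) (32, 86) (12.9072, 86)]  |A|=617.8055
6. ⊥bis P0·P5 via (7.825,62.045): [(0, 71.4624) (0, 63.7578) (5.263, 62.6058) (32, 65.4842) (32, 86) (12.9072, 86)]  |A|=613.2829
7. ⊥bis P0·P6 via (16.45,68.14): [(0, 71.4624) (0, 63.7578) (5.263, 62.6058) (8.9155, 62.999) (32, 78.7501) (32, 86) (12.9072, 86)]  |A|=460.1642
8. ⊥bis P0·P7 via (7.575,73): [(4.3444, 76.3556) (13.9175, 66.412) (32, 78.7501) (32, 86) (12.9072, 86)]  |A|=341.2781
9. ⊥bis P0·P8 via (12.145,40.195): [(4.3444, 76.3556) (13.9175, 66.412) (32, 78.7501) (32, 86) (12.9072, 86)]  |A|=341.2781
10. ⊥bis P0·P9 via (8.115,38.96): [(4.3444, 76.3556) (13.9175, 66.412) (32, 78.7501) (32, 86) (12.9072, 86)]  |A|=341.2781
11. canonical 5-gon: [(4.3444, 76.3556) (13.9175, 66.412) (32, 78.7501) (32, 86) (12.9072, 86)]
12. shoelace: 341.2781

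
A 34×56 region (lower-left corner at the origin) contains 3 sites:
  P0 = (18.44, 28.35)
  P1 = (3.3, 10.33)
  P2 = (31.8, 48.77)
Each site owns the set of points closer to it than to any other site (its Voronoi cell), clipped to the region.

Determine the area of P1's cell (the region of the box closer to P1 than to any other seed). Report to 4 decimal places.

1. box [0,34]×[0,56]: [(0, 0) (34, 0) (34, 56) (0, 56)]
2. ⊥bis P1·P0 via (10.87,19.34): [(0, 28.4727) (0, 0) (33.8889, 0)]  |A|=482.4554
3. ⊥bis P1·P2 via (17.55,29.55): [(0, 28.4727) (0, 0) (33.8889, 0)]  |A|=482.4554
4. canonical 3-gon: [(0, 28.4727) (0, 0) (33.8889, 0)]
5. shoelace: 482.4554

Area of P1's cell: 482.4554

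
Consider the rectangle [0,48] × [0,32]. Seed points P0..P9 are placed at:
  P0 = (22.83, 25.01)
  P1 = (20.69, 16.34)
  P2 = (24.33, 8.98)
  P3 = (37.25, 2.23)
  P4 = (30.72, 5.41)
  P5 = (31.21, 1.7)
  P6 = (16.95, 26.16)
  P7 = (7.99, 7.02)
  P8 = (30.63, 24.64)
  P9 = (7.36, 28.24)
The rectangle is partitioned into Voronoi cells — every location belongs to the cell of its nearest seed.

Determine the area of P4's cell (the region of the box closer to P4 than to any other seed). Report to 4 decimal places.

Area of P4's cell: 92.9480

1. box [0,48]×[0,32]: [(0, 0) (48, 0) (48, 32) (0, 32)]
2. ⊥bis P4·P0 via (26.775,15.21): [(0, 4.4317) (0, 0) (48, 0) (48, 23.7541)]  |A|=676.4602
3. ⊥bis P4·P1 via (25.705,10.875): [(33.2845, 17.8304) (13.8542, 0) (48, 0) (48, 23.7541)]  |A|=479.1938
4. ⊥bis P4·P2 via (27.525,7.195): [(33.5198, 17.9251) (23.5053, 0) (48, 0) (48, 23.7541)]  |A|=391.5184
5. ⊥bis P4·P3 via (33.985,3.82): [(42.6423, 21.5974) (33.5198, 17.9251) (23.5053, 0) (32.1247, 0)]  |A|=156.4522
6. ⊥bis P4·P5 via (30.965,3.555): [(34.0547, 3.9631) (42.6423, 21.5974) (33.5198, 17.9251) (25.0553, 2.7745)]  |A|=127.8094
7. ⊥bis P4·P6 via (23.835,15.785): [(34.0547, 3.9631) (42.6423, 21.5974) (33.5198, 17.9251) (25.0553, 2.7745)]  |A|=127.8094
8. ⊥bis P4·P7 via (19.355,6.215): [(34.0547, 3.9631) (42.6423, 21.5974) (33.5198, 17.9251) (25.0553, 2.7745)]  |A|=127.8094
9. ⊥bis P4·P8 via (30.675,15.025): [(34.0547, 3.9631) (39.4617, 15.0661) (31.9027, 15.0307) (25.0553, 2.7745)]  |A|=92.948
10. ⊥bis P4·P9 via (19.04,16.825): [(34.0547, 3.9631) (39.4617, 15.0661) (31.9027, 15.0307) (25.0553, 2.7745)]  |A|=92.948
11. canonical 4-gon: [(34.0547, 3.9631) (39.4617, 15.0661) (31.9027, 15.0307) (25.0553, 2.7745)]
12. shoelace: 92.948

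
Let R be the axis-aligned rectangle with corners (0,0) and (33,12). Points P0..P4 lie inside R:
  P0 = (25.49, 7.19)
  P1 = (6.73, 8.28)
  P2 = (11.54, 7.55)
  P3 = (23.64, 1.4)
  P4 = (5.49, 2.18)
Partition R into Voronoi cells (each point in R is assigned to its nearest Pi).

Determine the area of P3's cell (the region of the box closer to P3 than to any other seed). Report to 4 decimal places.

Area of P3's cell: 66.7632

1. box [0,33]×[0,12]: [(0, 0) (33, 0) (33, 12) (0, 12)]
2. ⊥bis P3·P0 via (24.565,4.295): [(0, 0) (33, 0) (33, 1.5999) (0.4504, 12) (0, 12)]  |A|=226.7403
3. ⊥bis P3·P1 via (15.185,4.84): [(13.2158, 0) (33, 0) (33, 1.5999) (16.0679, 7.01)]  |A|=82.888
4. ⊥bis P3·P2 via (17.59,4.475): [(15.3155, 0) (33, 0) (33, 1.5999) (18.4858, 6.2374)]  |A|=66.7632
5. ⊥bis P3·P4 via (14.565,1.79): [(15.3155, 0) (33, 0) (33, 1.5999) (18.4858, 6.2374)]  |A|=66.7632
6. canonical 4-gon: [(15.3155, 0) (33, 0) (33, 1.5999) (18.4858, 6.2374)]
7. shoelace: 66.7632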